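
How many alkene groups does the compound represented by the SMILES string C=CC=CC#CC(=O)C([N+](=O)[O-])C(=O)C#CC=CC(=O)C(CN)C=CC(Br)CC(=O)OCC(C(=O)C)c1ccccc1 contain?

4

Taking each segment in turn:
  CH2=CH: C=C double bond → alkene.
  CH=CH: C=C double bond → alkene.
  C≡C: C≡C triple bond → alkyne.
  CO: –C(=O)– with carbon on both sides → ketone.
  CH(NO2): –NO2 on an sp³ carbon → nitro (the N=O is not a carbonyl).
  CO: –C(=O)– with carbon on both sides → ketone.
  C≡C: C≡C triple bond → alkyne.
  CH=CH: C=C double bond → alkene.
  CO: –C(=O)– with carbon on both sides → ketone.
  CH(CH2NH2): pendant –CH2NH2: N on sp³ C, no adjacent C=O → amine.
  CH=CH: C=C double bond → alkene.
  CH(Br): halogen on an sp³ carbon → alkyl halide.
  CH2COOCH2: –C(=O)–O–C with C on the carbonyl side → ester.
  CH(COCH3): pendant –COCH3: carbonyl C bonded to two carbons → ketone.
  C6H5: –C6H5 phenyl ring → arene.
Alkene appears at: CH2=CH, CH=CH, CH=CH, CH=CH → 4.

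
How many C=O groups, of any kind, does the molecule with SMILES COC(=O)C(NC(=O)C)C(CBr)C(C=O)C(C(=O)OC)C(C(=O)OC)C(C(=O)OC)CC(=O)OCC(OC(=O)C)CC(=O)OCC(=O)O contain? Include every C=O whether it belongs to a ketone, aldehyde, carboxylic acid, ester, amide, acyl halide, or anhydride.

CH3OOC: ester, 1 C=O (running total 1).
CH(NHCOCH3): amide, 1 C=O (running total 2).
CH(CHO): aldehyde, 1 C=O (running total 3).
CH(COOCH3): ester, 1 C=O (running total 4).
CH(COOCH3): ester, 1 C=O (running total 5).
CH(COOCH3): ester, 1 C=O (running total 6).
CH2COOCH2: ester, 1 C=O (running total 7).
CH(OCOCH3): ester, 1 C=O (running total 8).
CH2COOCH2: ester, 1 C=O (running total 9).
COOH: carboxylic acid, 1 C=O (running total 10).

10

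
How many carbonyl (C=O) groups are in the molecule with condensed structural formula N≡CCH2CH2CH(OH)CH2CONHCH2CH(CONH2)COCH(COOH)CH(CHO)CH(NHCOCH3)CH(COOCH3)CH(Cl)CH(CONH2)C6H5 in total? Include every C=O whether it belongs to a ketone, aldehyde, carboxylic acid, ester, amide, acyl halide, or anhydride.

CH2CONHCH2: amide, 1 C=O (running total 1).
CH(CONH2): amide, 1 C=O (running total 2).
CO: ketone, 1 C=O (running total 3).
CH(COOH): carboxylic acid, 1 C=O (running total 4).
CH(CHO): aldehyde, 1 C=O (running total 5).
CH(NHCOCH3): amide, 1 C=O (running total 6).
CH(COOCH3): ester, 1 C=O (running total 7).
CH(CONH2): amide, 1 C=O (running total 8).

8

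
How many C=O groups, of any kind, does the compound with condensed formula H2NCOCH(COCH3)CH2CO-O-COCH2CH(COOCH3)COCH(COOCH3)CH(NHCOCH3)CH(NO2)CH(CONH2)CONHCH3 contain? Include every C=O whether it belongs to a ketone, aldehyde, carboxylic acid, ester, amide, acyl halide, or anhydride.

H2NCO: amide, 1 C=O (running total 1).
CH(COCH3): ketone, 1 C=O (running total 2).
CH2CO-O-COCH2: anhydride, 2 C=O (running total 4).
CH(COOCH3): ester, 1 C=O (running total 5).
CO: ketone, 1 C=O (running total 6).
CH(COOCH3): ester, 1 C=O (running total 7).
CH(NHCOCH3): amide, 1 C=O (running total 8).
CH(CONH2): amide, 1 C=O (running total 9).
CONHCH3: amide, 1 C=O (running total 10).

10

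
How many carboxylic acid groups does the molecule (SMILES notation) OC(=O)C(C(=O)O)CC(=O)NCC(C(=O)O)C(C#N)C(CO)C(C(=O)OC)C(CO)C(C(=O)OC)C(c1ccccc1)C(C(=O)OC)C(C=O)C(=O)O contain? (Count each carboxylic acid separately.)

4

Reading the structure from left to right:
  HOOC: –COOH: carbonyl C bonded to –OH and C → carboxylic acid (the –OH is not a separate alcohol).
  CH(COOH): pendant –COOH: carbonyl C bonded to C and –OH → carboxylic acid.
  CH2CONHCH2: –C(=O)–N– linkage → amide (the N is not an amine).
  CH(COOH): pendant –COOH: carbonyl C bonded to C and –OH → carboxylic acid.
  CH(CN): pendant –C≡N: nitrile.
  CH(CH2OH): pendant –CH2OH on an sp³ backbone C → alcohol.
  CH(COOCH3): pendant –COOCH3: carbonyl C bonded to C and –OCH3 → ester.
  CH(CH2OH): pendant –CH2OH on an sp³ backbone C → alcohol.
  CH(COOCH3): pendant –COOCH3: carbonyl C bonded to C and –OCH3 → ester.
  CH(C6H5): pendant –C6H5: benzene ring → arene.
  CH(COOCH3): pendant –COOCH3: carbonyl C bonded to C and –OCH3 → ester.
  CH(CHO): pendant –CHO: carbonyl C bonded to C and H → aldehyde.
  COOH: –COOH: carbonyl C bonded to –OH and C → carboxylic acid (the –OH is not a separate alcohol).
Carboxylic acid appears at: HOOC, CH(COOH), CH(COOH), COOH → 4.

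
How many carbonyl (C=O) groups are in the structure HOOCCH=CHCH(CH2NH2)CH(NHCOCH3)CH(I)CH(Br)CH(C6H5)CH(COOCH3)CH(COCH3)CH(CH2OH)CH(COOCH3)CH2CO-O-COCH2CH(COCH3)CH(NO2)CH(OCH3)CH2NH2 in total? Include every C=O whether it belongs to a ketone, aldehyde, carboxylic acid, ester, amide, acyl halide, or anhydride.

HOOC: carboxylic acid, 1 C=O (running total 1).
CH(NHCOCH3): amide, 1 C=O (running total 2).
CH(COOCH3): ester, 1 C=O (running total 3).
CH(COCH3): ketone, 1 C=O (running total 4).
CH(COOCH3): ester, 1 C=O (running total 5).
CH2CO-O-COCH2: anhydride, 2 C=O (running total 7).
CH(COCH3): ketone, 1 C=O (running total 8).

8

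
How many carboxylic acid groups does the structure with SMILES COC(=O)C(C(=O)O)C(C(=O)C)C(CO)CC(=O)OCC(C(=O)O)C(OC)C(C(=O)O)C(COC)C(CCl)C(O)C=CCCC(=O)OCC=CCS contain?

3

Reading the structure from left to right:
  CH3OOC: CH3O–C(=O)–: carbonyl C bonded to C and to –OCH3 → ester (not ketone + ether).
  CH(COOH): pendant –COOH: carbonyl C bonded to C and –OH → carboxylic acid.
  CH(COCH3): pendant –COCH3: carbonyl C bonded to two carbons → ketone.
  CH(CH2OH): pendant –CH2OH on an sp³ backbone C → alcohol.
  CH2COOCH2: –C(=O)–O–C with C on the carbonyl side → ester.
  CH(COOH): pendant –COOH: carbonyl C bonded to C and –OH → carboxylic acid.
  CH(OCH3): pendant –OCH3: C–O–C with sp³ C, no adjacent C=O → ether.
  CH(COOH): pendant –COOH: carbonyl C bonded to C and –OH → carboxylic acid.
  CH(CH2OCH3): pendant –CH2OCH3: C–O–C linkage → ether.
  CH(CH2Cl): pendant –CH2X: halogen on sp³ carbon → alkyl halide.
  CH(OH): –OH on an sp³ carbon → alcohol (secondary).
  CH=CH: C=C double bond → alkene.
  CH2COOCH2: –C(=O)–O–C with C on the carbonyl side → ester.
  CH=CH: C=C double bond → alkene.
  CH2SH: –SH on an sp³ carbon → thiol.
Carboxylic acid appears at: CH(COOH), CH(COOH), CH(COOH) → 3.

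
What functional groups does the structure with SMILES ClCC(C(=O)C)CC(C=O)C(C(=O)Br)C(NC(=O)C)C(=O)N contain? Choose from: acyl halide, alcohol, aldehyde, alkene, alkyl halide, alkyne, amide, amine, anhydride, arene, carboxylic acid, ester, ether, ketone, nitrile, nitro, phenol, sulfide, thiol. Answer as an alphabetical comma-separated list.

acyl halide, aldehyde, alkyl halide, amide, ketone

Reading the structure from left to right:
  ClCH2: halogen on an sp³ carbon → alkyl halide.
  CH(COCH3): pendant –COCH3: carbonyl C bonded to two carbons → ketone.
  CH(CHO): pendant –CHO: carbonyl C bonded to C and H → aldehyde.
  CH(COBr): pendant –C(=O)X: carbonyl C bonded to C and halogen → acyl halide.
  CH(NHCOCH3): pendant –NHC(=O)CH3: N bonded to a carbonyl → amide (not amine).
  CONH2: –C(=O)NH2: carbonyl C bonded to C and to N → amide (the N is not a separate amine).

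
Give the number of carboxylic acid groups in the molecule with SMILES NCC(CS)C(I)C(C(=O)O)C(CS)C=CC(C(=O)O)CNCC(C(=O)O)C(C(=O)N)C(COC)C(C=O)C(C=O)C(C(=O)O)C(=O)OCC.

Taking each segment in turn:
  H2NCH2: –NH2 on an sp³ carbon with no adjacent C=O → amine.
  CH(CH2SH): pendant –CH2SH → thiol.
  CH(I): halogen on an sp³ carbon → alkyl halide.
  CH(COOH): pendant –COOH: carbonyl C bonded to C and –OH → carboxylic acid.
  CH(CH2SH): pendant –CH2SH → thiol.
  CH=CH: C=C double bond → alkene.
  CH(COOH): pendant –COOH: carbonyl C bonded to C and –OH → carboxylic acid.
  CH2NHCH2: C–N–C with sp³ carbons and no adjacent C=O → amine (secondary).
  CH(COOH): pendant –COOH: carbonyl C bonded to C and –OH → carboxylic acid.
  CH(CONH2): pendant –CONH2: carbonyl C bonded to C and N → amide.
  CH(CH2OCH3): pendant –CH2OCH3: C–O–C linkage → ether.
  CH(CHO): pendant –CHO: carbonyl C bonded to C and H → aldehyde.
  CH(CHO): pendant –CHO: carbonyl C bonded to C and H → aldehyde.
  CH(COOH): pendant –COOH: carbonyl C bonded to C and –OH → carboxylic acid.
  COOCH2CH3: –C(=O)OCH2CH3: carbonyl C bonded to C and to –OEt → ester.
Carboxylic acid appears at: CH(COOH), CH(COOH), CH(COOH), CH(COOH) → 4.

4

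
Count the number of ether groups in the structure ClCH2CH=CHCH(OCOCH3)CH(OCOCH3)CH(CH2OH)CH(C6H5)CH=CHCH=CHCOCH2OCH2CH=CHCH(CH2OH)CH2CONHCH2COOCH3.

halogen on an sp³ carbon → alkyl halide.
C=C double bond → alkene.
pendant –OC(=O)CH3: an acyloxy group → ester.
pendant –OC(=O)CH3: an acyloxy group → ester.
pendant –CH2OH on an sp³ backbone C → alcohol.
pendant –C6H5: benzene ring → arene.
C=C double bond → alkene.
C=C double bond → alkene.
–C(=O)– with carbon on both sides → ketone.
C–O–C with sp³ carbons on both sides and no adjacent C=O → ether.
C=C double bond → alkene.
pendant –CH2OH on an sp³ backbone C → alcohol.
–C(=O)–N– linkage → amide (the N is not an amine).
–C(=O)OCH3: carbonyl C bonded to C and to –OCH3 → ester (not ketone + ether).
Ether appears at: CH2OCH2 → 1.

1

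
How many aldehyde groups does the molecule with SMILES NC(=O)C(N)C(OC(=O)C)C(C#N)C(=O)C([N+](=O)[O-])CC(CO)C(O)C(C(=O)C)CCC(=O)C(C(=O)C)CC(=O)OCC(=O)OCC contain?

–C(=O)NH2: carbonyl C bonded to C and to N → amide (the N is not a separate amine).
–NH2 on an sp³ carbon with no adjacent C=O → amine.
pendant –OC(=O)CH3: an acyloxy group → ester.
pendant –C≡N: nitrile.
–C(=O)– with carbon on both sides → ketone.
–NO2 on an sp³ carbon → nitro (the N=O is not a carbonyl).
pendant –CH2OH on an sp³ backbone C → alcohol.
–OH on an sp³ carbon → alcohol (secondary).
pendant –COCH3: carbonyl C bonded to two carbons → ketone.
–C(=O)– with carbon on both sides → ketone.
pendant –COCH3: carbonyl C bonded to two carbons → ketone.
–C(=O)–O–C with C on the carbonyl side → ester.
–C(=O)OCH2CH3: carbonyl C bonded to C and to –OEt → ester.
No segment is a aldehyde: CH(OCOCH3) is ester, not aldehyde; CO is ketone, not aldehyde; CH(COCH3) is ketone, not aldehyde. → 0.

0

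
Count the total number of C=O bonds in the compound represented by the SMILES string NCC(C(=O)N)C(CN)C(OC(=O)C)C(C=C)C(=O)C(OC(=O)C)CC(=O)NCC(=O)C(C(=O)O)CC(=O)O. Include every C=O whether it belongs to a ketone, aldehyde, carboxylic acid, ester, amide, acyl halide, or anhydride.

CH(CONH2): amide, 1 C=O (running total 1).
CH(OCOCH3): ester, 1 C=O (running total 2).
CO: ketone, 1 C=O (running total 3).
CH(OCOCH3): ester, 1 C=O (running total 4).
CH2CONHCH2: amide, 1 C=O (running total 5).
CO: ketone, 1 C=O (running total 6).
CH(COOH): carboxylic acid, 1 C=O (running total 7).
COOH: carboxylic acid, 1 C=O (running total 8).

8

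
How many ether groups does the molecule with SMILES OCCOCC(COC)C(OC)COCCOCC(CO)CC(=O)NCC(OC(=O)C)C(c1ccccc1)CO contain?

HO– on an sp³ carbon → alcohol.
C–O–C with sp³ carbons on both sides and no adjacent C=O → ether.
pendant –CH2OCH3: C–O–C linkage → ether.
pendant –OCH3: C–O–C with sp³ C, no adjacent C=O → ether.
C–O–C with sp³ carbons on both sides and no adjacent C=O → ether.
C–O–C with sp³ carbons on both sides and no adjacent C=O → ether.
pendant –CH2OH on an sp³ backbone C → alcohol.
–C(=O)–N– linkage → amide (the N is not an amine).
pendant –OC(=O)CH3: an acyloxy group → ester.
pendant –C6H5: benzene ring → arene.
–OH on an sp³ carbon → alcohol.
Ether appears at: CH2OCH2, CH(CH2OCH3), CH(OCH3), CH2OCH2, CH2OCH2 → 5.

5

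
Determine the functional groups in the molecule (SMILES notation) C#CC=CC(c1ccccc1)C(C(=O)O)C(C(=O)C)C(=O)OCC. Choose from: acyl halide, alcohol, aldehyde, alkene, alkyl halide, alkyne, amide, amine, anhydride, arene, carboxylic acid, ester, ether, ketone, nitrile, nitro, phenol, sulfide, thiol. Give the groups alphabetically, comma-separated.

C≡C triple bond → alkyne.
C=C double bond → alkene.
pendant –C6H5: benzene ring → arene.
pendant –COOH: carbonyl C bonded to C and –OH → carboxylic acid.
pendant –COCH3: carbonyl C bonded to two carbons → ketone.
–C(=O)OCH2CH3: carbonyl C bonded to C and to –OEt → ester.

alkene, alkyne, arene, carboxylic acid, ester, ketone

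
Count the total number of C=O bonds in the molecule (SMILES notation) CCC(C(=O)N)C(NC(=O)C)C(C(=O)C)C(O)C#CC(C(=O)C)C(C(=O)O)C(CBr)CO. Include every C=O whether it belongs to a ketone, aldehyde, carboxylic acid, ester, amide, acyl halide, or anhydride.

5

CH(CONH2): amide, 1 C=O (running total 1).
CH(NHCOCH3): amide, 1 C=O (running total 2).
CH(COCH3): ketone, 1 C=O (running total 3).
CH(COCH3): ketone, 1 C=O (running total 4).
CH(COOH): carboxylic acid, 1 C=O (running total 5).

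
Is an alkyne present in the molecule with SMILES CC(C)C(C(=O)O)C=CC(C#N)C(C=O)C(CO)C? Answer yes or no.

Taking each segment in turn:
  CH(COOH): pendant –COOH: carbonyl C bonded to C and –OH → carboxylic acid.
  CH=CH: C=C double bond → alkene.
  CH(CN): pendant –C≡N: nitrile.
  CH(CHO): pendant –CHO: carbonyl C bonded to C and H → aldehyde.
  CH(CH2OH): pendant –CH2OH on an sp³ backbone C → alcohol.
In CH(CN), the triple bond is C≡N, not C≡C, so it is a nitrile.
The groups actually present are: alcohol, aldehyde, alkene, carboxylic acid, nitrile.

no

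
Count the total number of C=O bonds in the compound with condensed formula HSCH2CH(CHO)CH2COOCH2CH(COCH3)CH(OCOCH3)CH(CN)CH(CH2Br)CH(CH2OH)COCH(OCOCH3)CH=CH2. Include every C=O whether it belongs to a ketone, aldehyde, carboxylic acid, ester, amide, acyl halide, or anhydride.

6

CH(CHO): aldehyde, 1 C=O (running total 1).
CH2COOCH2: ester, 1 C=O (running total 2).
CH(COCH3): ketone, 1 C=O (running total 3).
CH(OCOCH3): ester, 1 C=O (running total 4).
CO: ketone, 1 C=O (running total 5).
CH(OCOCH3): ester, 1 C=O (running total 6).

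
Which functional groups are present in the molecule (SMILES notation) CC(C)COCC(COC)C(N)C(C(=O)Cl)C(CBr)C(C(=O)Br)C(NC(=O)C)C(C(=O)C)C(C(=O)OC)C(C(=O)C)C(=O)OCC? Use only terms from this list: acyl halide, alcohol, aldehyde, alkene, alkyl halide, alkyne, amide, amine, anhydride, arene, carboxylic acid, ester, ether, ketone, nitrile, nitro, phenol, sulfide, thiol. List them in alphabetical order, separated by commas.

acyl halide, alkyl halide, amide, amine, ester, ether, ketone

Reading the structure from left to right:
  CH2OCH2: C–O–C with sp³ carbons on both sides and no adjacent C=O → ether.
  CH(CH2OCH3): pendant –CH2OCH3: C–O–C linkage → ether.
  CH(NH2): –NH2 on an sp³ carbon with no adjacent C=O → amine.
  CH(COCl): pendant –C(=O)X: carbonyl C bonded to C and halogen → acyl halide.
  CH(CH2Br): pendant –CH2X: halogen on sp³ carbon → alkyl halide.
  CH(COBr): pendant –C(=O)X: carbonyl C bonded to C and halogen → acyl halide.
  CH(NHCOCH3): pendant –NHC(=O)CH3: N bonded to a carbonyl → amide (not amine).
  CH(COCH3): pendant –COCH3: carbonyl C bonded to two carbons → ketone.
  CH(COOCH3): pendant –COOCH3: carbonyl C bonded to C and –OCH3 → ester.
  CH(COCH3): pendant –COCH3: carbonyl C bonded to two carbons → ketone.
  COOCH2CH3: –C(=O)OCH2CH3: carbonyl C bonded to C and to –OEt → ester.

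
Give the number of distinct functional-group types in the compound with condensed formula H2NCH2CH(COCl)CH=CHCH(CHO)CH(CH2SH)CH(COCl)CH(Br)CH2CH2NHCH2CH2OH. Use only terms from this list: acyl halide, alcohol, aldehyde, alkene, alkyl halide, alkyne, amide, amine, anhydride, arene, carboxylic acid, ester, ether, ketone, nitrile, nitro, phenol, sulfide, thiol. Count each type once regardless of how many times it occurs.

7

–NH2 on an sp³ carbon with no adjacent C=O → amine.
pendant –C(=O)X: carbonyl C bonded to C and halogen → acyl halide.
C=C double bond → alkene.
pendant –CHO: carbonyl C bonded to C and H → aldehyde.
pendant –CH2SH → thiol.
pendant –C(=O)X: carbonyl C bonded to C and halogen → acyl halide.
halogen on an sp³ carbon → alkyl halide.
C–N–C with sp³ carbons and no adjacent C=O → amine (secondary).
–OH on an sp³ carbon → alcohol.
Distinct types present: acyl halide, alcohol, aldehyde, alkene, alkyl halide, amine, thiol.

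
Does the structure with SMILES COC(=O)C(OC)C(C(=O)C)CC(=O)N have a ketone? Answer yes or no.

CH3O–C(=O)–: carbonyl C bonded to C and to –OCH3 → ester (not ketone + ether).
pendant –OCH3: C–O–C with sp³ C, no adjacent C=O → ether.
pendant –COCH3: carbonyl C bonded to two carbons → ketone.
–C(=O)NH2: carbonyl C bonded to C and to N → amide (the N is not a separate amine).
The CH(COCH3) segment supplies the ketone: pendant –COCH3: carbonyl C bonded to two carbons → ketone.

yes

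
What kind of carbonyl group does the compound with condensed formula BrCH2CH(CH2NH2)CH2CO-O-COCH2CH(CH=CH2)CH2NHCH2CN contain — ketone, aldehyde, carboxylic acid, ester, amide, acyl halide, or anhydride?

anhydride

The carbonyl is in the CH2CO-O-COCH2 segment: two acyl groups sharing one oxygen, –C(=O)–O–C(=O)– → anhydride.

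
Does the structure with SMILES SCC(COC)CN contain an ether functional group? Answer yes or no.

–SH on an sp³ carbon → thiol.
pendant –CH2OCH3: C–O–C linkage → ether.
–NH2 on an sp³ carbon with no adjacent C=O → amine.
The CH(CH2OCH3) segment supplies the ether: pendant –CH2OCH3: C–O–C linkage → ether.

yes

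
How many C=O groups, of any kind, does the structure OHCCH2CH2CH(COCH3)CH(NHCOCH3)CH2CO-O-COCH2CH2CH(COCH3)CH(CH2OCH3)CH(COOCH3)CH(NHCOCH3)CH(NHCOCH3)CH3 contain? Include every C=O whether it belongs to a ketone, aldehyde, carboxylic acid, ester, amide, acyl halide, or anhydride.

OHC: aldehyde, 1 C=O (running total 1).
CH(COCH3): ketone, 1 C=O (running total 2).
CH(NHCOCH3): amide, 1 C=O (running total 3).
CH2CO-O-COCH2: anhydride, 2 C=O (running total 5).
CH(COCH3): ketone, 1 C=O (running total 6).
CH(COOCH3): ester, 1 C=O (running total 7).
CH(NHCOCH3): amide, 1 C=O (running total 8).
CH(NHCOCH3): amide, 1 C=O (running total 9).

9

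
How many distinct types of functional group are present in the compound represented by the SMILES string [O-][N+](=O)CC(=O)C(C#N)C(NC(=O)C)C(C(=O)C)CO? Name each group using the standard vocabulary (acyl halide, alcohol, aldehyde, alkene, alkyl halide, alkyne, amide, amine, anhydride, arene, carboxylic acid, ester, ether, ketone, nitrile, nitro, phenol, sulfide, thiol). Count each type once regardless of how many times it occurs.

5

–NO2 on carbon → nitro group.
–C(=O)– with carbon on both sides → ketone.
pendant –C≡N: nitrile.
pendant –NHC(=O)CH3: N bonded to a carbonyl → amide (not amine).
pendant –COCH3: carbonyl C bonded to two carbons → ketone.
–OH on an sp³ carbon → alcohol.
Distinct types present: alcohol, amide, ketone, nitrile, nitro.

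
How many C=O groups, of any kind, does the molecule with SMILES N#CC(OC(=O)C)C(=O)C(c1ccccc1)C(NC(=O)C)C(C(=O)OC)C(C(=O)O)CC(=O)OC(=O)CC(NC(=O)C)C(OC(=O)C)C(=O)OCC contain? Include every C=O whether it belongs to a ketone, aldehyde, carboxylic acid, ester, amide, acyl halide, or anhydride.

CH(OCOCH3): ester, 1 C=O (running total 1).
CO: ketone, 1 C=O (running total 2).
CH(NHCOCH3): amide, 1 C=O (running total 3).
CH(COOCH3): ester, 1 C=O (running total 4).
CH(COOH): carboxylic acid, 1 C=O (running total 5).
CH2CO-O-COCH2: anhydride, 2 C=O (running total 7).
CH(NHCOCH3): amide, 1 C=O (running total 8).
CH(OCOCH3): ester, 1 C=O (running total 9).
COOCH2CH3: ester, 1 C=O (running total 10).

10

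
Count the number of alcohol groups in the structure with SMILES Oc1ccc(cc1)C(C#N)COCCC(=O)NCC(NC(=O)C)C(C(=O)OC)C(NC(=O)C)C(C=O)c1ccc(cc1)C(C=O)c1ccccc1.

Reading the structure from left to right:
  HOC6H4: –OH attached directly to an aromatic ring → phenol (not alcohol); the ring itself is an arene.
  CH(CN): pendant –C≡N: nitrile.
  CH2OCH2: C–O–C with sp³ carbons on both sides and no adjacent C=O → ether.
  CH2CONHCH2: –C(=O)–N– linkage → amide (the N is not an amine).
  CH(NHCOCH3): pendant –NHC(=O)CH3: N bonded to a carbonyl → amide (not amine).
  CH(COOCH3): pendant –COOCH3: carbonyl C bonded to C and –OCH3 → ester.
  CH(NHCOCH3): pendant –NHC(=O)CH3: N bonded to a carbonyl → amide (not amine).
  CH(CHO): pendant –CHO: carbonyl C bonded to C and H → aldehyde.
  C6H4: para-disubstituted benzene ring → arene.
  CH(CHO): pendant –CHO: carbonyl C bonded to C and H → aldehyde.
  C6H5: –C6H5 phenyl ring → arene.
No segment is a alcohol: HOC6H4 is arene/phenol, not alcohol; CH2OCH2 is ether, not alcohol; CH(CHO) is aldehyde, not alcohol. → 0.

0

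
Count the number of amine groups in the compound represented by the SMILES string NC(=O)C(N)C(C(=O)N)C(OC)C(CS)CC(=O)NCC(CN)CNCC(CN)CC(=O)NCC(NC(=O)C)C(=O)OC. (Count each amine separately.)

4

Reading the structure from left to right:
  H2NCO: –C(=O)NH2: carbonyl C bonded to C and to N → amide (the N is not a separate amine).
  CH(NH2): –NH2 on an sp³ carbon with no adjacent C=O → amine.
  CH(CONH2): pendant –CONH2: carbonyl C bonded to C and N → amide.
  CH(OCH3): pendant –OCH3: C–O–C with sp³ C, no adjacent C=O → ether.
  CH(CH2SH): pendant –CH2SH → thiol.
  CH2CONHCH2: –C(=O)–N– linkage → amide (the N is not an amine).
  CH(CH2NH2): pendant –CH2NH2: N on sp³ C, no adjacent C=O → amine.
  CH2NHCH2: C–N–C with sp³ carbons and no adjacent C=O → amine (secondary).
  CH(CH2NH2): pendant –CH2NH2: N on sp³ C, no adjacent C=O → amine.
  CH2CONHCH2: –C(=O)–N– linkage → amide (the N is not an amine).
  CH(NHCOCH3): pendant –NHC(=O)CH3: N bonded to a carbonyl → amide (not amine).
  COOCH3: –C(=O)OCH3: carbonyl C bonded to C and to –OCH3 → ester (not ketone + ether).
Amine appears at: CH(NH2), CH(CH2NH2), CH2NHCH2, CH(CH2NH2) → 4.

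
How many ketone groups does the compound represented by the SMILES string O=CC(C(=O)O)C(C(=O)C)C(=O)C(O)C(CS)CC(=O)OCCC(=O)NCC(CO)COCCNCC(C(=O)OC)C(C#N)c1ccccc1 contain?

Working along the chain:
  OHC: terminal –CHO: carbonyl C bonded to H and C → aldehyde.
  CH(COOH): pendant –COOH: carbonyl C bonded to C and –OH → carboxylic acid.
  CH(COCH3): pendant –COCH3: carbonyl C bonded to two carbons → ketone.
  CO: –C(=O)– with carbon on both sides → ketone.
  CH(OH): –OH on an sp³ carbon → alcohol (secondary).
  CH(CH2SH): pendant –CH2SH → thiol.
  CH2COOCH2: –C(=O)–O–C with C on the carbonyl side → ester.
  CH2CONHCH2: –C(=O)–N– linkage → amide (the N is not an amine).
  CH(CH2OH): pendant –CH2OH on an sp³ backbone C → alcohol.
  CH2OCH2: C–O–C with sp³ carbons on both sides and no adjacent C=O → ether.
  CH2NHCH2: C–N–C with sp³ carbons and no adjacent C=O → amine (secondary).
  CH(COOCH3): pendant –COOCH3: carbonyl C bonded to C and –OCH3 → ester.
  CH(CN): pendant –C≡N: nitrile.
  C6H5: –C6H5 phenyl ring → arene.
Ketone appears at: CH(COCH3), CO → 2.

2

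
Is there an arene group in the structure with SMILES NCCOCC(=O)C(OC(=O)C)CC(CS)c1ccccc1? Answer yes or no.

yes

Taking each segment in turn:
  H2NCH2: –NH2 on an sp³ carbon with no adjacent C=O → amine.
  CH2OCH2: C–O–C with sp³ carbons on both sides and no adjacent C=O → ether.
  CO: –C(=O)– with carbon on both sides → ketone.
  CH(OCOCH3): pendant –OC(=O)CH3: an acyloxy group → ester.
  CH(CH2SH): pendant –CH2SH → thiol.
  C6H5: –C6H5 phenyl ring → arene.
The C6H5 segment supplies the arene: –C6H5 phenyl ring → arene.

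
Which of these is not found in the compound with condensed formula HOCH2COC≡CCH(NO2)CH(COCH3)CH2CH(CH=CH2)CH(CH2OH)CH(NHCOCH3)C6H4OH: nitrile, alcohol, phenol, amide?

alcohol: present (HOCH2 — HO– on an sp³ carbon → alcohol).
phenol: present (C6H4OH — –OH attached directly to an aromatic ring → phenol (not alcohol); the ring itself is an arene).
amide: present (CH(NHCOCH3) — pendant –NHC(=O)CH3: N bonded to a carbonyl → amide (not amine)).
nitrile: absent. In C≡C, the triple bond is C≡C, not C≡N.

nitrile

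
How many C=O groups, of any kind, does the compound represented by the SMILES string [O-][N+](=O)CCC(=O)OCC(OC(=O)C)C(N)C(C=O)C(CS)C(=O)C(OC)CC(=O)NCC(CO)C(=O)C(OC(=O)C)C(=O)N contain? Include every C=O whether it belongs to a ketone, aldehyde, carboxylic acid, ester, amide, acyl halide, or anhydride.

8

CH2COOCH2: ester, 1 C=O (running total 1).
CH(OCOCH3): ester, 1 C=O (running total 2).
CH(CHO): aldehyde, 1 C=O (running total 3).
CO: ketone, 1 C=O (running total 4).
CH2CONHCH2: amide, 1 C=O (running total 5).
CO: ketone, 1 C=O (running total 6).
CH(OCOCH3): ester, 1 C=O (running total 7).
CONH2: amide, 1 C=O (running total 8).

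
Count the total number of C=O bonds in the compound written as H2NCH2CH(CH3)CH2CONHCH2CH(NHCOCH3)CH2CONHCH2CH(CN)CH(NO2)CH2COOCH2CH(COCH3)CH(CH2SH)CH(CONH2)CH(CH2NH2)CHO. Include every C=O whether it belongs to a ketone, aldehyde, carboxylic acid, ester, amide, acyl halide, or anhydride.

CH2CONHCH2: amide, 1 C=O (running total 1).
CH(NHCOCH3): amide, 1 C=O (running total 2).
CH2CONHCH2: amide, 1 C=O (running total 3).
CH2COOCH2: ester, 1 C=O (running total 4).
CH(COCH3): ketone, 1 C=O (running total 5).
CH(CONH2): amide, 1 C=O (running total 6).
CHO: aldehyde, 1 C=O (running total 7).

7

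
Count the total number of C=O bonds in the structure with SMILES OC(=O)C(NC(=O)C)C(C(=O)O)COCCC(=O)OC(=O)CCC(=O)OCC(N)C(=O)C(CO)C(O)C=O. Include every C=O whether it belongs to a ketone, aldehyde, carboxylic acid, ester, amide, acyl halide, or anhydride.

HOOC: carboxylic acid, 1 C=O (running total 1).
CH(NHCOCH3): amide, 1 C=O (running total 2).
CH(COOH): carboxylic acid, 1 C=O (running total 3).
CH2CO-O-COCH2: anhydride, 2 C=O (running total 5).
CH2COOCH2: ester, 1 C=O (running total 6).
CO: ketone, 1 C=O (running total 7).
CHO: aldehyde, 1 C=O (running total 8).

8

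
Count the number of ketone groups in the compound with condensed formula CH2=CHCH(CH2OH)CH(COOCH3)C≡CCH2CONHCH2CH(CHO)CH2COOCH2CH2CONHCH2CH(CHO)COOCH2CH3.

0

Reading the structure from left to right:
  CH2=CH: C=C double bond → alkene.
  CH(CH2OH): pendant –CH2OH on an sp³ backbone C → alcohol.
  CH(COOCH3): pendant –COOCH3: carbonyl C bonded to C and –OCH3 → ester.
  C≡C: C≡C triple bond → alkyne.
  CH2CONHCH2: –C(=O)–N– linkage → amide (the N is not an amine).
  CH(CHO): pendant –CHO: carbonyl C bonded to C and H → aldehyde.
  CH2COOCH2: –C(=O)–O–C with C on the carbonyl side → ester.
  CH2CONHCH2: –C(=O)–N– linkage → amide (the N is not an amine).
  CH(CHO): pendant –CHO: carbonyl C bonded to C and H → aldehyde.
  COOCH2CH3: –C(=O)OCH2CH3: carbonyl C bonded to C and to –OEt → ester.
No segment is a ketone: CH(COOCH3) is ester, not ketone; CH2CONHCH2 is amide, not ketone; CH(CHO) is aldehyde, not ketone. → 0.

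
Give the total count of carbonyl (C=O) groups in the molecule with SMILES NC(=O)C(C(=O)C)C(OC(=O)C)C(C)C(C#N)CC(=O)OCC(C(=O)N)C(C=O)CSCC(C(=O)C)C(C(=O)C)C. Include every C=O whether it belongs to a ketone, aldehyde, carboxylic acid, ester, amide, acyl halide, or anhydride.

H2NCO: amide, 1 C=O (running total 1).
CH(COCH3): ketone, 1 C=O (running total 2).
CH(OCOCH3): ester, 1 C=O (running total 3).
CH2COOCH2: ester, 1 C=O (running total 4).
CH(CONH2): amide, 1 C=O (running total 5).
CH(CHO): aldehyde, 1 C=O (running total 6).
CH(COCH3): ketone, 1 C=O (running total 7).
CH(COCH3): ketone, 1 C=O (running total 8).

8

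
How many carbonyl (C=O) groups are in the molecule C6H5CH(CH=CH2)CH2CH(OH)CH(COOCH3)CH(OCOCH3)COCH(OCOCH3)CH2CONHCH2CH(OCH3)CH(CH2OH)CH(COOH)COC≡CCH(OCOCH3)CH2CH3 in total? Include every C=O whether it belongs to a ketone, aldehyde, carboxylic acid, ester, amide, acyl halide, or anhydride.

8

CH(COOCH3): ester, 1 C=O (running total 1).
CH(OCOCH3): ester, 1 C=O (running total 2).
CO: ketone, 1 C=O (running total 3).
CH(OCOCH3): ester, 1 C=O (running total 4).
CH2CONHCH2: amide, 1 C=O (running total 5).
CH(COOH): carboxylic acid, 1 C=O (running total 6).
CO: ketone, 1 C=O (running total 7).
CH(OCOCH3): ester, 1 C=O (running total 8).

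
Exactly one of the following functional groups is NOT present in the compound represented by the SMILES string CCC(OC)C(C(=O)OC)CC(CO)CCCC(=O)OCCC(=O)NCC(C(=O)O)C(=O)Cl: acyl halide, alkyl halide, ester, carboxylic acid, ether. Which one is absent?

ether: present (CH(OCH3) — pendant –OCH3: C–O–C with sp³ C, no adjacent C=O → ether).
carboxylic acid: present (CH(COOH) — pendant –COOH: carbonyl C bonded to C and –OH → carboxylic acid).
acyl halide: present (COCl — –C(=O)Cl: carbonyl C bonded to C and to a halogen → acyl halide (not alkyl halide)).
ester: present (CH(COOCH3) — pendant –COOCH3: carbonyl C bonded to C and –OCH3 → ester).
alkyl halide: absent. In COCl, the halogen is on a carbonyl carbon, which makes it an acyl halide, not an alkyl halide.

alkyl halide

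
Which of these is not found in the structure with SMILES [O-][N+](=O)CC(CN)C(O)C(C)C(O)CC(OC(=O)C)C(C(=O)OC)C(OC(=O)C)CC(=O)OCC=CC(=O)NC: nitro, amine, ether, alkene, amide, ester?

ether

amine: present (CH(CH2NH2) — pendant –CH2NH2: N on sp³ C, no adjacent C=O → amine).
ester: present (CH(OCOCH3) — pendant –OC(=O)CH3: an acyloxy group → ester).
amide: present (CONHCH3 — –C(=O)NHCH3: carbonyl C bonded to C and to N → amide (the N is not an amine)).
alkene: present (CH=CH — C=C double bond → alkene).
nitro: present (O2NCH2 — –NO2 on carbon → nitro group).
ether: absent. In each of CH(OCOCH3), CH(COOCH3) and CH2COOCH2, the C–O–C oxygen is adjacent to a C=O, so it belongs to an ester, not an ether.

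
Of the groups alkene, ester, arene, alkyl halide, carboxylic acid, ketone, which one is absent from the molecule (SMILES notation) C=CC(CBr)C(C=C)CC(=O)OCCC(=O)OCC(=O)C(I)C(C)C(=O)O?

arene

alkene: present (CH2=CH — C=C double bond → alkene).
ester: present (CH2COOCH2 — –C(=O)–O–C with C on the carbonyl side → ester).
carboxylic acid: present (COOH — –COOH: carbonyl C bonded to –OH and C → carboxylic acid (the –OH is not a separate alcohol)).
alkyl halide: present (CH(CH2Br) — pendant –CH2X: halogen on sp³ carbon → alkyl halide).
ketone: present (CO — –C(=O)– with carbon on both sides → ketone).
arene: no segment matches this pattern.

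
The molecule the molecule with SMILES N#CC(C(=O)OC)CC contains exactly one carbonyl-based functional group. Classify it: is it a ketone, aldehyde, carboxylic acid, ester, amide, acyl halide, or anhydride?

The carbonyl is in the CH(COOCH3) segment: pendant –COOCH3: carbonyl C bonded to C and –OCH3 → ester.

ester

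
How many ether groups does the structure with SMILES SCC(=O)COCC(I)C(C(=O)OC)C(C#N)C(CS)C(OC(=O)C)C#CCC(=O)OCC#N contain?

–SH on an sp³ carbon → thiol.
–C(=O)– with carbon on both sides → ketone.
C–O–C with sp³ carbons on both sides and no adjacent C=O → ether.
halogen on an sp³ carbon → alkyl halide.
pendant –COOCH3: carbonyl C bonded to C and –OCH3 → ester.
pendant –C≡N: nitrile.
pendant –CH2SH → thiol.
pendant –OC(=O)CH3: an acyloxy group → ester.
C≡C triple bond → alkyne.
–C(=O)–O–C with C on the carbonyl side → ester.
–C≡N: carbon triple-bonded to nitrogen → nitrile.
Ether appears at: CH2OCH2 → 1.

1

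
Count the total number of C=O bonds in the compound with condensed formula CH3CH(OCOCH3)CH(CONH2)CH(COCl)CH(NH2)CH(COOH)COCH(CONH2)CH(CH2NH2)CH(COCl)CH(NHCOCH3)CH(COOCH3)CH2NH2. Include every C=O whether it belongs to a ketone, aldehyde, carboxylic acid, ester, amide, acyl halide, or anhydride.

CH(OCOCH3): ester, 1 C=O (running total 1).
CH(CONH2): amide, 1 C=O (running total 2).
CH(COCl): acyl halide, 1 C=O (running total 3).
CH(COOH): carboxylic acid, 1 C=O (running total 4).
CO: ketone, 1 C=O (running total 5).
CH(CONH2): amide, 1 C=O (running total 6).
CH(COCl): acyl halide, 1 C=O (running total 7).
CH(NHCOCH3): amide, 1 C=O (running total 8).
CH(COOCH3): ester, 1 C=O (running total 9).

9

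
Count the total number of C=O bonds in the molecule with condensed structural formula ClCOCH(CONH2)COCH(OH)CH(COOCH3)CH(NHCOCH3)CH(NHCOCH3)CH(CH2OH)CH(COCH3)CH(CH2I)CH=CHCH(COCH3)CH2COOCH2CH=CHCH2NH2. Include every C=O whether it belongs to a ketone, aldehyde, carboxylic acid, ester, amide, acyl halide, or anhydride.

9

ClCO: acyl halide, 1 C=O (running total 1).
CH(CONH2): amide, 1 C=O (running total 2).
CO: ketone, 1 C=O (running total 3).
CH(COOCH3): ester, 1 C=O (running total 4).
CH(NHCOCH3): amide, 1 C=O (running total 5).
CH(NHCOCH3): amide, 1 C=O (running total 6).
CH(COCH3): ketone, 1 C=O (running total 7).
CH(COCH3): ketone, 1 C=O (running total 8).
CH2COOCH2: ester, 1 C=O (running total 9).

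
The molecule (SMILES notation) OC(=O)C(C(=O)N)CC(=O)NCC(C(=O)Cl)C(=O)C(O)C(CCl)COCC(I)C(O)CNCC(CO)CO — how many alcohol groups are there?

Working along the chain:
  HOOC: –COOH: carbonyl C bonded to –OH and C → carboxylic acid (the –OH is not a separate alcohol).
  CH(CONH2): pendant –CONH2: carbonyl C bonded to C and N → amide.
  CH2CONHCH2: –C(=O)–N– linkage → amide (the N is not an amine).
  CH(COCl): pendant –C(=O)X: carbonyl C bonded to C and halogen → acyl halide.
  CO: –C(=O)– with carbon on both sides → ketone.
  CH(OH): –OH on an sp³ carbon → alcohol (secondary).
  CH(CH2Cl): pendant –CH2X: halogen on sp³ carbon → alkyl halide.
  CH2OCH2: C–O–C with sp³ carbons on both sides and no adjacent C=O → ether.
  CH(I): halogen on an sp³ carbon → alkyl halide.
  CH(OH): –OH on an sp³ carbon → alcohol (secondary).
  CH2NHCH2: C–N–C with sp³ carbons and no adjacent C=O → amine (secondary).
  CH(CH2OH): pendant –CH2OH on an sp³ backbone C → alcohol.
  CH2OH: –OH on an sp³ carbon → alcohol.
Alcohol appears at: CH(OH), CH(OH), CH(CH2OH), CH2OH → 4.

4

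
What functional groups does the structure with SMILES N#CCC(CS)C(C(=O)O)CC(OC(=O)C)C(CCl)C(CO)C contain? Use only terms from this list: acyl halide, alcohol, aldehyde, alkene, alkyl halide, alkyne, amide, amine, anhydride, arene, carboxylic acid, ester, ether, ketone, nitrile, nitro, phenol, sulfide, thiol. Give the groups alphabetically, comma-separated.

alcohol, alkyl halide, carboxylic acid, ester, nitrile, thiol

Reading the structure from left to right:
  N≡C: N≡C–: carbon triple-bonded to nitrogen → nitrile.
  CH(CH2SH): pendant –CH2SH → thiol.
  CH(COOH): pendant –COOH: carbonyl C bonded to C and –OH → carboxylic acid.
  CH(OCOCH3): pendant –OC(=O)CH3: an acyloxy group → ester.
  CH(CH2Cl): pendant –CH2X: halogen on sp³ carbon → alkyl halide.
  CH(CH2OH): pendant –CH2OH on an sp³ backbone C → alcohol.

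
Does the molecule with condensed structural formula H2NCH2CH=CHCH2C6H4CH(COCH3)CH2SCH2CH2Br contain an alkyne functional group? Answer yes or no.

Working along the chain:
  H2NCH2: –NH2 on an sp³ carbon with no adjacent C=O → amine.
  CH=CH: C=C double bond → alkene.
  C6H4: para-disubstituted benzene ring → arene.
  CH(COCH3): pendant –COCH3: carbonyl C bonded to two carbons → ketone.
  CH2SCH2: C–S–C linkage → sulfide (thioether).
  CH2Br: halogen on an sp³ carbon → alkyl halide.
The groups actually present are: alkene, alkyl halide, amine, arene, ketone, sulfide.

no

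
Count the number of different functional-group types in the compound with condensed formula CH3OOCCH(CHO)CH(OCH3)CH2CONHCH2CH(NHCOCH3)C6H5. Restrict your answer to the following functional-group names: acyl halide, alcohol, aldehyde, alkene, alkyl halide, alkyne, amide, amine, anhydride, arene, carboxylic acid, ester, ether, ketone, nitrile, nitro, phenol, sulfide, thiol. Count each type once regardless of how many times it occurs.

5

Reading the structure from left to right:
  CH3OOC: CH3O–C(=O)–: carbonyl C bonded to C and to –OCH3 → ester (not ketone + ether).
  CH(CHO): pendant –CHO: carbonyl C bonded to C and H → aldehyde.
  CH(OCH3): pendant –OCH3: C–O–C with sp³ C, no adjacent C=O → ether.
  CH2CONHCH2: –C(=O)–N– linkage → amide (the N is not an amine).
  CH(NHCOCH3): pendant –NHC(=O)CH3: N bonded to a carbonyl → amide (not amine).
  C6H5: –C6H5 phenyl ring → arene.
Distinct types present: aldehyde, amide, arene, ester, ether.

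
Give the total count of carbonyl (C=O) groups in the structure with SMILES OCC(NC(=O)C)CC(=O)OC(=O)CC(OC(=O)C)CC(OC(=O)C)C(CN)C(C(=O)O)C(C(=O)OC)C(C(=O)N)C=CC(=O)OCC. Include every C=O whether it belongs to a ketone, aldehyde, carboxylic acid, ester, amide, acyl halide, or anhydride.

CH(NHCOCH3): amide, 1 C=O (running total 1).
CH2CO-O-COCH2: anhydride, 2 C=O (running total 3).
CH(OCOCH3): ester, 1 C=O (running total 4).
CH(OCOCH3): ester, 1 C=O (running total 5).
CH(COOH): carboxylic acid, 1 C=O (running total 6).
CH(COOCH3): ester, 1 C=O (running total 7).
CH(CONH2): amide, 1 C=O (running total 8).
COOCH2CH3: ester, 1 C=O (running total 9).

9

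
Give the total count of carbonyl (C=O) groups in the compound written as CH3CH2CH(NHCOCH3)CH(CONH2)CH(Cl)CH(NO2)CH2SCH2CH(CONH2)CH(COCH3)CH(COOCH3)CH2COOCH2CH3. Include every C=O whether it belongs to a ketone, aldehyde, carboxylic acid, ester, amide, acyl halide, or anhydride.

CH(NHCOCH3): amide, 1 C=O (running total 1).
CH(CONH2): amide, 1 C=O (running total 2).
CH(CONH2): amide, 1 C=O (running total 3).
CH(COCH3): ketone, 1 C=O (running total 4).
CH(COOCH3): ester, 1 C=O (running total 5).
COOCH2CH3: ester, 1 C=O (running total 6).

6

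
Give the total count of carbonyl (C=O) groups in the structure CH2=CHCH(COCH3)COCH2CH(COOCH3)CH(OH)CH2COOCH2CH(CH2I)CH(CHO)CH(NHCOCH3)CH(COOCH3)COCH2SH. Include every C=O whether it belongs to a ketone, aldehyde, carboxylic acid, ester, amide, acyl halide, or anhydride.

CH(COCH3): ketone, 1 C=O (running total 1).
CO: ketone, 1 C=O (running total 2).
CH(COOCH3): ester, 1 C=O (running total 3).
CH2COOCH2: ester, 1 C=O (running total 4).
CH(CHO): aldehyde, 1 C=O (running total 5).
CH(NHCOCH3): amide, 1 C=O (running total 6).
CH(COOCH3): ester, 1 C=O (running total 7).
CO: ketone, 1 C=O (running total 8).

8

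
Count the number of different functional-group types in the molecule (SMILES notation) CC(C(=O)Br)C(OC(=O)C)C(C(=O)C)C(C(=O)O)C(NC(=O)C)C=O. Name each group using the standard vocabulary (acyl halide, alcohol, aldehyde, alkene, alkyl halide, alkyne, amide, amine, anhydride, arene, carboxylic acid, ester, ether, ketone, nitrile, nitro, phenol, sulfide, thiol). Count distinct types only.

6

Working along the chain:
  CH(COBr): pendant –C(=O)X: carbonyl C bonded to C and halogen → acyl halide.
  CH(OCOCH3): pendant –OC(=O)CH3: an acyloxy group → ester.
  CH(COCH3): pendant –COCH3: carbonyl C bonded to two carbons → ketone.
  CH(COOH): pendant –COOH: carbonyl C bonded to C and –OH → carboxylic acid.
  CH(NHCOCH3): pendant –NHC(=O)CH3: N bonded to a carbonyl → amide (not amine).
  CHO: terminal –CHO: carbonyl C bonded to H and C → aldehyde.
Distinct types present: acyl halide, aldehyde, amide, carboxylic acid, ester, ketone.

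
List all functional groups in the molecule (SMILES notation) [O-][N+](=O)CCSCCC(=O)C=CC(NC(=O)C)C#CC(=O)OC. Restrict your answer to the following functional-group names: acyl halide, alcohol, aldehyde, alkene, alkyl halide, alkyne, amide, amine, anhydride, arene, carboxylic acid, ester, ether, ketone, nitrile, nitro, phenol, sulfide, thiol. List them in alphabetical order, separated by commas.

alkene, alkyne, amide, ester, ketone, nitro, sulfide

Taking each segment in turn:
  O2NCH2: –NO2 on carbon → nitro group.
  CH2SCH2: C–S–C linkage → sulfide (thioether).
  CO: –C(=O)– with carbon on both sides → ketone.
  CH=CH: C=C double bond → alkene.
  CH(NHCOCH3): pendant –NHC(=O)CH3: N bonded to a carbonyl → amide (not amine).
  C≡C: C≡C triple bond → alkyne.
  COOCH3: –C(=O)OCH3: carbonyl C bonded to C and to –OCH3 → ester (not ketone + ether).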